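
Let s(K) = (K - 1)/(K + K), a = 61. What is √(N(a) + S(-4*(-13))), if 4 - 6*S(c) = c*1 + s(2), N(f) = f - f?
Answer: I*√1158/12 ≈ 2.8358*I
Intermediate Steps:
N(f) = 0
s(K) = (-1 + K)/(2*K) (s(K) = (-1 + K)/((2*K)) = (-1 + K)*(1/(2*K)) = (-1 + K)/(2*K))
S(c) = 5/8 - c/6 (S(c) = ⅔ - (c*1 + (½)*(-1 + 2)/2)/6 = ⅔ - (c + (½)*(½)*1)/6 = ⅔ - (c + ¼)/6 = ⅔ - (¼ + c)/6 = ⅔ + (-1/24 - c/6) = 5/8 - c/6)
√(N(a) + S(-4*(-13))) = √(0 + (5/8 - (-2)*(-13)/3)) = √(0 + (5/8 - ⅙*52)) = √(0 + (5/8 - 26/3)) = √(0 - 193/24) = √(-193/24) = I*√1158/12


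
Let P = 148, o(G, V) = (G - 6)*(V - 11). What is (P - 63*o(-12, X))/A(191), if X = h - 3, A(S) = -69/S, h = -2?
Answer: 3437236/69 ≈ 49815.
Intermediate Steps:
X = -5 (X = -2 - 3 = -5)
o(G, V) = (-11 + V)*(-6 + G) (o(G, V) = (-6 + G)*(-11 + V) = (-11 + V)*(-6 + G))
(P - 63*o(-12, X))/A(191) = (148 - 63*(66 - 11*(-12) - 6*(-5) - 12*(-5)))/((-69/191)) = (148 - 63*(66 + 132 + 30 + 60))/((-69*1/191)) = (148 - 63*288)/(-69/191) = (148 - 18144)*(-191/69) = -17996*(-191/69) = 3437236/69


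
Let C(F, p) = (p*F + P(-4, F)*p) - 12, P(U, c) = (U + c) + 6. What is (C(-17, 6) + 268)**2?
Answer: 4096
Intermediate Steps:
P(U, c) = 6 + U + c
C(F, p) = -12 + F*p + p*(2 + F) (C(F, p) = (p*F + (6 - 4 + F)*p) - 12 = (F*p + (2 + F)*p) - 12 = (F*p + p*(2 + F)) - 12 = -12 + F*p + p*(2 + F))
(C(-17, 6) + 268)**2 = ((-12 + 2*6 + 2*(-17)*6) + 268)**2 = ((-12 + 12 - 204) + 268)**2 = (-204 + 268)**2 = 64**2 = 4096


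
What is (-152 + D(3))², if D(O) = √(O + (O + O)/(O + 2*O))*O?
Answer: (152 - √33)² ≈ 21391.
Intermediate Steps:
D(O) = O*√(⅔ + O) (D(O) = √(O + (2*O)/((3*O)))*O = √(O + (2*O)*(1/(3*O)))*O = √(O + ⅔)*O = √(⅔ + O)*O = O*√(⅔ + O))
(-152 + D(3))² = (-152 + (⅓)*3*√(6 + 9*3))² = (-152 + (⅓)*3*√(6 + 27))² = (-152 + (⅓)*3*√33)² = (-152 + √33)²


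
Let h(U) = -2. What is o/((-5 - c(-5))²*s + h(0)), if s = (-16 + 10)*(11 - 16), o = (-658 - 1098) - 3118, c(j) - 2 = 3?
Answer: -2437/1499 ≈ -1.6257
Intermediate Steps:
c(j) = 5 (c(j) = 2 + 3 = 5)
o = -4874 (o = -1756 - 3118 = -4874)
s = 30 (s = -6*(-5) = 30)
o/((-5 - c(-5))²*s + h(0)) = -4874/((-5 - 1*5)²*30 - 2) = -4874/((-5 - 5)²*30 - 2) = -4874/((-10)²*30 - 2) = -4874/(100*30 - 2) = -4874/(3000 - 2) = -4874/2998 = -4874*1/2998 = -2437/1499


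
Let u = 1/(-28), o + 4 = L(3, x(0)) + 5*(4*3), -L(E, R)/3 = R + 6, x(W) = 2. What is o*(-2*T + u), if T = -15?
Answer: 6712/7 ≈ 958.86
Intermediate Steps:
L(E, R) = -18 - 3*R (L(E, R) = -3*(R + 6) = -3*(6 + R) = -18 - 3*R)
o = 32 (o = -4 + ((-18 - 3*2) + 5*(4*3)) = -4 + ((-18 - 6) + 5*12) = -4 + (-24 + 60) = -4 + 36 = 32)
u = -1/28 ≈ -0.035714
o*(-2*T + u) = 32*(-2*(-15) - 1/28) = 32*(30 - 1/28) = 32*(839/28) = 6712/7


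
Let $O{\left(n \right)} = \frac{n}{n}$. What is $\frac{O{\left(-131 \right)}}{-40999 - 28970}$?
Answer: $- \frac{1}{69969} \approx -1.4292 \cdot 10^{-5}$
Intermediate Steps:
$O{\left(n \right)} = 1$
$\frac{O{\left(-131 \right)}}{-40999 - 28970} = 1 \frac{1}{-40999 - 28970} = 1 \frac{1}{-69969} = 1 \left(- \frac{1}{69969}\right) = - \frac{1}{69969}$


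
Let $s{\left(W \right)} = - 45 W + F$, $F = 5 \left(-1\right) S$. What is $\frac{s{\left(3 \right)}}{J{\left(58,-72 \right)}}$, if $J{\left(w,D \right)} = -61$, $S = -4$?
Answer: $\frac{115}{61} \approx 1.8852$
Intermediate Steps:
$F = 20$ ($F = 5 \left(-1\right) \left(-4\right) = \left(-5\right) \left(-4\right) = 20$)
$s{\left(W \right)} = 20 - 45 W$ ($s{\left(W \right)} = - 45 W + 20 = 20 - 45 W$)
$\frac{s{\left(3 \right)}}{J{\left(58,-72 \right)}} = \frac{20 - 135}{-61} = \left(20 - 135\right) \left(- \frac{1}{61}\right) = \left(-115\right) \left(- \frac{1}{61}\right) = \frac{115}{61}$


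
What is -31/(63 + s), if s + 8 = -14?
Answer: -31/41 ≈ -0.75610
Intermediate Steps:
s = -22 (s = -8 - 14 = -22)
-31/(63 + s) = -31/(63 - 22) = -31/41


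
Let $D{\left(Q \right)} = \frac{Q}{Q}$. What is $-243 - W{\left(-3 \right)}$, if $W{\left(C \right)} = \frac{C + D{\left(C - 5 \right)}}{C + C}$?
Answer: $- \frac{730}{3} \approx -243.33$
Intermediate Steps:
$D{\left(Q \right)} = 1$
$W{\left(C \right)} = \frac{1 + C}{2 C}$ ($W{\left(C \right)} = \frac{C + 1}{C + C} = \frac{1 + C}{2 C}$)
$-243 - W{\left(-3 \right)} = -243 - \frac{1 - 3}{2 \left(-3\right)} = -243 - \frac{1}{2} \left(- \frac{1}{3}\right) \left(-2\right) = -243 - \frac{1}{3} = - \frac{730}{3}$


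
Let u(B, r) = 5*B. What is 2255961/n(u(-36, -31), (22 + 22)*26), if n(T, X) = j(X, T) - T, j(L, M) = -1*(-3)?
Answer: 751987/61 ≈ 12328.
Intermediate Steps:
j(L, M) = 3
n(T, X) = 3 - T
2255961/n(u(-36, -31), (22 + 22)*26) = 2255961/(3 - 5*(-36)) = 2255961/(3 - 1*(-180)) = 2255961/(3 + 180) = 2255961/183 = 2255961*(1/183) = 751987/61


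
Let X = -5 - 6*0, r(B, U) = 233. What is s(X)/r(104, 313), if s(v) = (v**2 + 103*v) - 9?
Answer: -499/233 ≈ -2.1416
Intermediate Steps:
X = -5 (X = -5 + 0 = -5)
s(v) = -9 + v**2 + 103*v
s(X)/r(104, 313) = (-9 + (-5)**2 + 103*(-5))/233 = (-9 + 25 - 515)*(1/233) = -499*1/233 = -499/233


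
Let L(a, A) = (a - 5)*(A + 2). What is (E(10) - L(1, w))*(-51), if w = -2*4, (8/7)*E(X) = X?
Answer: 3111/4 ≈ 777.75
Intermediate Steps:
E(X) = 7*X/8
w = -8
L(a, A) = (-5 + a)*(2 + A)
(E(10) - L(1, w))*(-51) = ((7/8)*10 - (-10 - 5*(-8) + 2*1 - 8*1))*(-51) = (35/4 - (-10 + 40 + 2 - 8))*(-51) = (35/4 - 1*24)*(-51) = (35/4 - 24)*(-51) = -61/4*(-51) = 3111/4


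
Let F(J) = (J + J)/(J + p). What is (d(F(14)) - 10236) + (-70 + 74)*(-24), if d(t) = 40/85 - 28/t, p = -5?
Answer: -175789/17 ≈ -10341.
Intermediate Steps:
F(J) = 2*J/(-5 + J) (F(J) = (J + J)/(J - 5) = (2*J)/(-5 + J) = 2*J/(-5 + J))
d(t) = 8/17 - 28/t (d(t) = 40*(1/85) - 28/t = 8/17 - 28/t)
(d(F(14)) - 10236) + (-70 + 74)*(-24) = ((8/17 - 28/(2*14/(-5 + 14))) - 10236) + (-70 + 74)*(-24) = ((8/17 - 28/(2*14/9)) - 10236) + 4*(-24) = ((8/17 - 28/(2*14*(⅑))) - 10236) - 96 = ((8/17 - 28/28/9) - 10236) - 96 = ((8/17 - 28*9/28) - 10236) - 96 = ((8/17 - 9) - 10236) - 96 = (-145/17 - 10236) - 96 = -174157/17 - 96 = -175789/17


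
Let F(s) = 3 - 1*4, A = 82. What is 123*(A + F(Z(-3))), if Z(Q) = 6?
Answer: 9963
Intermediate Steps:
F(s) = -1 (F(s) = 3 - 4 = -1)
123*(A + F(Z(-3))) = 123*(82 - 1) = 123*81 = 9963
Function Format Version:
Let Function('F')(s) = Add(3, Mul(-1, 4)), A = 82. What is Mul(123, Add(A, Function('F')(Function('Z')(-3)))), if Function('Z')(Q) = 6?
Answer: 9963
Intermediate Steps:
Function('F')(s) = -1 (Function('F')(s) = Add(3, -4) = -1)
Mul(123, Add(A, Function('F')(Function('Z')(-3)))) = Mul(123, Add(82, -1)) = Mul(123, 81) = 9963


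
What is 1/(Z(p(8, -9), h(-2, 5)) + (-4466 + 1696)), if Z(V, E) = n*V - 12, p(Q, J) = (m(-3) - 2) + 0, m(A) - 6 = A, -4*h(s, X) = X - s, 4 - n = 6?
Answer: -1/2784 ≈ -0.00035920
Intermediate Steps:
n = -2 (n = 4 - 1*6 = 4 - 6 = -2)
h(s, X) = -X/4 + s/4 (h(s, X) = -(X - s)/4 = -X/4 + s/4)
m(A) = 6 + A
p(Q, J) = 1 (p(Q, J) = ((6 - 3) - 2) + 0 = (3 - 2) + 0 = 1 + 0 = 1)
Z(V, E) = -12 - 2*V (Z(V, E) = -2*V - 12 = -12 - 2*V)
1/(Z(p(8, -9), h(-2, 5)) + (-4466 + 1696)) = 1/((-12 - 2*1) + (-4466 + 1696)) = 1/((-12 - 2) - 2770) = 1/(-14 - 2770) = 1/(-2784) = -1/2784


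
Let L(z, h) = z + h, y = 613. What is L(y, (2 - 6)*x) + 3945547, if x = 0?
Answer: 3946160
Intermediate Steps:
L(z, h) = h + z
L(y, (2 - 6)*x) + 3945547 = ((2 - 6)*0 + 613) + 3945547 = (-4*0 + 613) + 3945547 = (0 + 613) + 3945547 = 613 + 3945547 = 3946160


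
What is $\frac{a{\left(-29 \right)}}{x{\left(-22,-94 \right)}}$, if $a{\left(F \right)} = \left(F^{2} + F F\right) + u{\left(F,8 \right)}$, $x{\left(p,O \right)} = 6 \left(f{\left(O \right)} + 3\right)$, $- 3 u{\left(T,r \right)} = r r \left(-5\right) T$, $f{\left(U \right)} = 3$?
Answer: $- \frac{2117}{54} \approx -39.204$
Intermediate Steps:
$u{\left(T,r \right)} = \frac{5 T r^{2}}{3}$ ($u{\left(T,r \right)} = - \frac{r r \left(-5\right) T}{3} = - \frac{r - 5 r T}{3} = - \frac{r \left(- 5 T r\right)}{3} = - \frac{\left(-5\right) T r^{2}}{3} = \frac{5 T r^{2}}{3}$)
$x{\left(p,O \right)} = 36$ ($x{\left(p,O \right)} = 6 \left(3 + 3\right) = 6 \cdot 6 = 36$)
$a{\left(F \right)} = 2 F^{2} + \frac{320 F}{3}$ ($a{\left(F \right)} = \left(F^{2} + F F\right) + \frac{5 F 8^{2}}{3} = \left(F^{2} + F^{2}\right) + \frac{5}{3} F 64 = 2 F^{2} + \frac{320 F}{3}$)
$\frac{a{\left(-29 \right)}}{x{\left(-22,-94 \right)}} = \frac{\frac{2}{3} \left(-29\right) \left(160 + 3 \left(-29\right)\right)}{36} = \frac{2}{3} \left(-29\right) \left(160 - 87\right) \frac{1}{36} = \frac{2}{3} \left(-29\right) 73 \cdot \frac{1}{36} = \left(- \frac{4234}{3}\right) \frac{1}{36} = - \frac{2117}{54}$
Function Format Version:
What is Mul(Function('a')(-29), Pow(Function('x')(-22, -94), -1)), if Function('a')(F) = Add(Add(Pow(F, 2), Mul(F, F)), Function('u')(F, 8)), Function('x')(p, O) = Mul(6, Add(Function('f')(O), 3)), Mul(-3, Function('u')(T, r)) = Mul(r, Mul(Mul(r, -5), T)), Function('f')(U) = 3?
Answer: Rational(-2117, 54) ≈ -39.204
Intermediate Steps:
Function('u')(T, r) = Mul(Rational(5, 3), T, Pow(r, 2)) (Function('u')(T, r) = Mul(Rational(-1, 3), Mul(r, Mul(Mul(r, -5), T))) = Mul(Rational(-1, 3), Mul(r, Mul(Mul(-5, r), T))) = Mul(Rational(-1, 3), Mul(r, Mul(-5, T, r))) = Mul(Rational(-1, 3), Mul(-5, T, Pow(r, 2))) = Mul(Rational(5, 3), T, Pow(r, 2)))
Function('x')(p, O) = 36 (Function('x')(p, O) = Mul(6, Add(3, 3)) = Mul(6, 6) = 36)
Function('a')(F) = Add(Mul(2, Pow(F, 2)), Mul(Rational(320, 3), F)) (Function('a')(F) = Add(Add(Pow(F, 2), Mul(F, F)), Mul(Rational(5, 3), F, Pow(8, 2))) = Add(Add(Pow(F, 2), Pow(F, 2)), Mul(Rational(5, 3), F, 64)) = Add(Mul(2, Pow(F, 2)), Mul(Rational(320, 3), F)))
Mul(Function('a')(-29), Pow(Function('x')(-22, -94), -1)) = Mul(Mul(Rational(2, 3), -29, Add(160, Mul(3, -29))), Pow(36, -1)) = Mul(Mul(Rational(2, 3), -29, Add(160, -87)), Rational(1, 36)) = Mul(Mul(Rational(2, 3), -29, 73), Rational(1, 36)) = Mul(Rational(-4234, 3), Rational(1, 36)) = Rational(-2117, 54)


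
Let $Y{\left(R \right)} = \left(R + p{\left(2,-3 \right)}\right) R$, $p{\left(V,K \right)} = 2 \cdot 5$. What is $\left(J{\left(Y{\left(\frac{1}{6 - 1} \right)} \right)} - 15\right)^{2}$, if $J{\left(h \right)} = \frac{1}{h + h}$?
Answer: $\frac{2265025}{10404} \approx 217.71$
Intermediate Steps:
$p{\left(V,K \right)} = 10$
$Y{\left(R \right)} = R \left(10 + R\right)$ ($Y{\left(R \right)} = \left(R + 10\right) R = \left(10 + R\right) R = R \left(10 + R\right)$)
$J{\left(h \right)} = \frac{1}{2 h}$
$\left(J{\left(Y{\left(\frac{1}{6 - 1} \right)} \right)} - 15\right)^{2} = \left(\frac{1}{2 \frac{10 + \frac{1}{6 - 1}}{6 - 1}} - 15\right)^{2} = \left(\frac{1}{2 \frac{10 + \frac{1}{5}}{5}} - 15\right)^{2} = \left(\frac{1}{2 \cdot \frac{1}{5} \cdot \frac{51}{5}} - 15\right)^{2} = \left(\frac{1}{2 \cdot \frac{51}{25}} - 15\right)^{2} = \left(\frac{1}{2} \cdot \frac{25}{51} - 15\right)^{2} = \left(\frac{25}{102} - 15\right)^{2} = \left(- \frac{1505}{102}\right)^{2} = \frac{2265025}{10404}$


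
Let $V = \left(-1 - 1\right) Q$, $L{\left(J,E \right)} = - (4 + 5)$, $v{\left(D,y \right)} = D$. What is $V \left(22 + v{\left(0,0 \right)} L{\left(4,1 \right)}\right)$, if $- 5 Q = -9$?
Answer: $- \frac{396}{5} \approx -79.2$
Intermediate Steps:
$Q = \frac{9}{5}$ ($Q = \left(- \frac{1}{5}\right) \left(-9\right) = \frac{9}{5} \approx 1.8$)
$L{\left(J,E \right)} = -9$ ($L{\left(J,E \right)} = \left(-1\right) 9 = -9$)
$V = - \frac{18}{5}$ ($V = \left(-1 - 1\right) \frac{9}{5} = \left(-2\right) \frac{9}{5} = - \frac{18}{5} \approx -3.6$)
$V \left(22 + v{\left(0,0 \right)} L{\left(4,1 \right)}\right) = - \frac{18 \left(22 + 0 \left(-9\right)\right)}{5} = - \frac{18 \left(22 + 0\right)}{5} = \left(- \frac{18}{5}\right) 22 = - \frac{396}{5}$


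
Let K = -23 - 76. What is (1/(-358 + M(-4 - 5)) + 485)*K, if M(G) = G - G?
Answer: -17189271/358 ≈ -48015.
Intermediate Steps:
K = -99
M(G) = 0
(1/(-358 + M(-4 - 5)) + 485)*K = (1/(-358 + 0) + 485)*(-99) = (1/(-358) + 485)*(-99) = (-1/358 + 485)*(-99) = (173629/358)*(-99) = -17189271/358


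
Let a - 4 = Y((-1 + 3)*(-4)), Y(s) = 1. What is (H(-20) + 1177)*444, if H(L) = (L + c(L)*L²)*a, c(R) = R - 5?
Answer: -21721812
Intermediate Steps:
c(R) = -5 + R
a = 5 (a = 4 + 1 = 5)
H(L) = 5*L + 5*L²*(-5 + L) (H(L) = (L + (-5 + L)*L²)*5 = (L + L²*(-5 + L))*5 = 5*L + 5*L²*(-5 + L))
(H(-20) + 1177)*444 = (5*(-20)*(1 - 20*(-5 - 20)) + 1177)*444 = (5*(-20)*(1 - 20*(-25)) + 1177)*444 = (5*(-20)*(1 + 500) + 1177)*444 = (5*(-20)*501 + 1177)*444 = (-50100 + 1177)*444 = -48923*444 = -21721812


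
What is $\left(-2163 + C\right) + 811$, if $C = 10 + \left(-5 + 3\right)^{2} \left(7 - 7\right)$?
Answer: $-1342$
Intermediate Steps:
$C = 10$ ($C = 10 + \left(-2\right)^{2} \left(7 - 7\right) = 10 + 4 \cdot 0 = 10 + 0 = 10$)
$\left(-2163 + C\right) + 811 = \left(-2163 + 10\right) + 811 = -2153 + 811 = -1342$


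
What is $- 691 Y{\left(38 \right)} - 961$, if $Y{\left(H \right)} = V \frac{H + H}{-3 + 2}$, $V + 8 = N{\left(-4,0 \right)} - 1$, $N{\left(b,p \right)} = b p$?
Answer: $-473605$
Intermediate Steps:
$V = -9$ ($V = -8 - 1 = -9$)
$Y{\left(H \right)} = 18 H$ ($Y{\left(H \right)} = - 9 \frac{H + H}{-3 + 2} = - 9 \frac{2 H}{-1} = - 9 \cdot 2 H \left(-1\right) = - 9 \left(- 2 H\right) = 18 H$)
$- 691 Y{\left(38 \right)} - 961 = - 691 \cdot 18 \cdot 38 - 961 = \left(-691\right) 684 - 961 = -472644 - 961 = -473605$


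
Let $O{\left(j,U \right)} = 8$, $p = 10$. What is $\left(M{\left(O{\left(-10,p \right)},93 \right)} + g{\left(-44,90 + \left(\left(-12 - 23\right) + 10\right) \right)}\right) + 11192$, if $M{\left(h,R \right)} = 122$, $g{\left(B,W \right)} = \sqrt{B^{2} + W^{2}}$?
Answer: $11314 + \sqrt{6161} \approx 11393.0$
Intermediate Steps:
$\left(M{\left(O{\left(-10,p \right)},93 \right)} + g{\left(-44,90 + \left(\left(-12 - 23\right) + 10\right) \right)}\right) + 11192 = \left(122 + \sqrt{\left(-44\right)^{2} + \left(90 + \left(\left(-12 - 23\right) + 10\right)\right)^{2}}\right) + 11192 = \left(122 + \sqrt{1936 + \left(90 + \left(-35 + 10\right)\right)^{2}}\right) + 11192 = \left(122 + \sqrt{1936 + \left(90 - 25\right)^{2}}\right) + 11192 = \left(122 + \sqrt{1936 + 65^{2}}\right) + 11192 = \left(122 + \sqrt{1936 + 4225}\right) + 11192 = \left(122 + \sqrt{6161}\right) + 11192 = 11314 + \sqrt{6161}$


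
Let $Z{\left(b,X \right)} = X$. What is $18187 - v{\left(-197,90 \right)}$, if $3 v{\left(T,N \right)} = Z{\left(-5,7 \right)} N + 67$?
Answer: $\frac{53864}{3} \approx 17955.0$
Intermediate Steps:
$v{\left(T,N \right)} = \frac{67}{3} + \frac{7 N}{3}$ ($v{\left(T,N \right)} = \frac{7 N + 67}{3} = \frac{67 + 7 N}{3} = \frac{67}{3} + \frac{7 N}{3}$)
$18187 - v{\left(-197,90 \right)} = 18187 - \left(\frac{67}{3} + \frac{7}{3} \cdot 90\right) = 18187 - \left(\frac{67}{3} + 210\right) = 18187 - \frac{697}{3} = \frac{53864}{3}$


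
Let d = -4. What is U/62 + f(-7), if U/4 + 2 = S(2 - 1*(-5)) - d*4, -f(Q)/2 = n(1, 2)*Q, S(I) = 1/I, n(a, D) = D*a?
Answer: 6274/217 ≈ 28.912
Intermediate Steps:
f(Q) = -4*Q (f(Q) = -2*2*1*Q = -4*Q)
U = 396/7 (U = -8 + 4*(1/(2 - 1*(-5)) - (-4)*4) = -8 + 4*(1/(2 + 5) - 1*(-16)) = -8 + 4*(1/7 + 16) = -8 + 4*(⅐ + 16) = -8 + 4*(113/7) = -8 + 452/7 = 396/7 ≈ 56.571)
U/62 + f(-7) = (396/7)/62 - 4*(-7) = (1/62)*(396/7) + 28 = 198/217 + 28 = 6274/217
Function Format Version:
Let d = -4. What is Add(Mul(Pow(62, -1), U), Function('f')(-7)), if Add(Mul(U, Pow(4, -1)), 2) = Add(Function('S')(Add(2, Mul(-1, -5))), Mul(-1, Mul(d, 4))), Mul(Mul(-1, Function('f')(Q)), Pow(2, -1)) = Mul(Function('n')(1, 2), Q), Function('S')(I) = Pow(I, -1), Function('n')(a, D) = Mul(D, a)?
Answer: Rational(6274, 217) ≈ 28.912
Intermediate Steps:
Function('f')(Q) = Mul(-4, Q) (Function('f')(Q) = Mul(-2, Mul(Mul(2, 1), Q)) = Mul(-2, Mul(2, Q)) = Mul(-4, Q))
U = Rational(396, 7) (U = Add(-8, Mul(4, Add(Pow(Add(2, Mul(-1, -5)), -1), Mul(-1, Mul(-4, 4))))) = Add(-8, Mul(4, Add(Pow(Add(2, 5), -1), Mul(-1, -16)))) = Add(-8, Mul(4, Add(Pow(7, -1), 16))) = Add(-8, Mul(4, Add(Rational(1, 7), 16))) = Add(-8, Mul(4, Rational(113, 7))) = Add(-8, Rational(452, 7)) = Rational(396, 7) ≈ 56.571)
Add(Mul(Pow(62, -1), U), Function('f')(-7)) = Add(Mul(Pow(62, -1), Rational(396, 7)), Mul(-4, -7)) = Add(Mul(Rational(1, 62), Rational(396, 7)), 28) = Add(Rational(198, 217), 28) = Rational(6274, 217)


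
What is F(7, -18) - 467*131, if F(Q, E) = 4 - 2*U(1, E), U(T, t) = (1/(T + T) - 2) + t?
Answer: -61134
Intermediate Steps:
U(T, t) = -2 + t + 1/(2*T) (U(T, t) = (1/(2*T) - 2) + t = (-2 + 1/(2*T)) + t = -2 + t + 1/(2*T))
F(Q, E) = 7 - 2*E (F(Q, E) = 4 - 2*(-2 + E + (½)/1) = 4 - 2*(-2 + E + (½)*1) = 4 - 2*(-2 + E + ½) = 4 - 2*(-3/2 + E) = 4 + (3 - 2*E) = 7 - 2*E)
F(7, -18) - 467*131 = (7 - 2*(-18)) - 467*131 = (7 + 36) - 61177 = 43 - 61177 = -61134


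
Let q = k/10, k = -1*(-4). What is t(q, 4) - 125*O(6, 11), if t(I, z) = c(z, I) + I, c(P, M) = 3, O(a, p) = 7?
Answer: -4358/5 ≈ -871.60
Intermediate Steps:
k = 4
q = 2/5 (q = 4/10 = 4*(1/10) = 2/5 ≈ 0.40000)
t(I, z) = 3 + I
t(q, 4) - 125*O(6, 11) = (3 + 2/5) - 125*7 = 17/5 - 875 = -4358/5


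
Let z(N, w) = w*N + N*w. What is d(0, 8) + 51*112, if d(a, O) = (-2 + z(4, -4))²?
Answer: 6868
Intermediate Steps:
z(N, w) = 2*N*w (z(N, w) = N*w + N*w = 2*N*w)
d(a, O) = 1156 (d(a, O) = (-2 + 2*4*(-4))² = (-2 - 32)² = (-34)² = 1156)
d(0, 8) + 51*112 = 1156 + 51*112 = 1156 + 5712 = 6868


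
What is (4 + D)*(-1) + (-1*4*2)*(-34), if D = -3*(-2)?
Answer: 262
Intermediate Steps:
D = 6
(4 + D)*(-1) + (-1*4*2)*(-34) = (4 + 6)*(-1) + (-1*4*2)*(-34) = 10*(-1) - 4*2*(-34) = -10 - 8*(-34) = -10 + 272 = 262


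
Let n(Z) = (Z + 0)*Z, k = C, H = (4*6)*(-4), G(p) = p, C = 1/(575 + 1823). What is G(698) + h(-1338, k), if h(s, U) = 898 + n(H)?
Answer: 10812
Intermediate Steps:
C = 1/2398 ≈ 0.00041701
H = -96 (H = 24*(-4) = -96)
k = 1/2398 ≈ 0.00041701
n(Z) = Z**2 (n(Z) = Z*Z = Z**2)
h(s, U) = 10114 (h(s, U) = 898 + (-96)**2 = 898 + 9216 = 10114)
G(698) + h(-1338, k) = 698 + 10114 = 10812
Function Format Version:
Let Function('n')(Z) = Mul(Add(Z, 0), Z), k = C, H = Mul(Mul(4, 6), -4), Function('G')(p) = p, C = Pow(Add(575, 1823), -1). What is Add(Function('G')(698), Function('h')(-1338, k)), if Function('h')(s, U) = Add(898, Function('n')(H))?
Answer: 10812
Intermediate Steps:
C = Rational(1, 2398) (C = Pow(2398, -1) = Rational(1, 2398) ≈ 0.00041701)
H = -96 (H = Mul(24, -4) = -96)
k = Rational(1, 2398) ≈ 0.00041701
Function('n')(Z) = Pow(Z, 2) (Function('n')(Z) = Mul(Z, Z) = Pow(Z, 2))
Function('h')(s, U) = 10114 (Function('h')(s, U) = Add(898, Pow(-96, 2)) = Add(898, 9216) = 10114)
Add(Function('G')(698), Function('h')(-1338, k)) = Add(698, 10114) = 10812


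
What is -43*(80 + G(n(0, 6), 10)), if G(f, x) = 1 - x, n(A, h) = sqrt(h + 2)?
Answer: -3053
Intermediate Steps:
n(A, h) = sqrt(2 + h)
-43*(80 + G(n(0, 6), 10)) = -43*(80 + (1 - 1*10)) = -43*(80 + (1 - 10)) = -43*(80 - 9) = -43*71 = -3053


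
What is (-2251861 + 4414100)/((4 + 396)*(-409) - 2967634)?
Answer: -2162239/3131234 ≈ -0.69054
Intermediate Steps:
(-2251861 + 4414100)/((4 + 396)*(-409) - 2967634) = 2162239/(400*(-409) - 2967634) = 2162239/(-163600 - 2967634) = 2162239/(-3131234) = 2162239*(-1/3131234) = -2162239/3131234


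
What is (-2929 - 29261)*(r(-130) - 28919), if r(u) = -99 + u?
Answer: 938274120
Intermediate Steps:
(-2929 - 29261)*(r(-130) - 28919) = (-2929 - 29261)*((-99 - 130) - 28919) = -32190*(-229 - 28919) = -32190*(-29148) = 938274120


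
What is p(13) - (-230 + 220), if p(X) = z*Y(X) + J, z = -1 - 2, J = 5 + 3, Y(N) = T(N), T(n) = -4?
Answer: 30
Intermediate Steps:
Y(N) = -4
J = 8
z = -3
p(X) = 20 (p(X) = -3*(-4) + 8 = 12 + 8 = 20)
p(13) - (-230 + 220) = 20 - (-230 + 220) = 20 - 1*(-10) = 20 + 10 = 30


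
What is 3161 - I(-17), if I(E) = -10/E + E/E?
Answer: 53710/17 ≈ 3159.4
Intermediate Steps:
I(E) = 1 - 10/E (I(E) = -10/E + 1 = 1 - 10/E)
3161 - I(-17) = 3161 - (-10 - 17)/(-17) = 3161 - (-1)*(-27)/17 = 3161 - 1*27/17 = 3161 - 27/17 = 53710/17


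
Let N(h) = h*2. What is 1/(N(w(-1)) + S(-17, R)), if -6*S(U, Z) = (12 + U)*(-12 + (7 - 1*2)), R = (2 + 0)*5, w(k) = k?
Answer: -6/47 ≈ -0.12766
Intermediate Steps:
N(h) = 2*h
R = 10 (R = 2*5 = 10)
S(U, Z) = 14 + 7*U/6 (S(U, Z) = -(12 + U)*(-12 + (7 - 1*2))/6 = -(12 + U)*(-12 + (7 - 2))/6 = -(12 + U)*(-12 + 5)/6 = -(12 + U)*(-7)/6 = -(-84 - 7*U)/6 = 14 + 7*U/6)
1/(N(w(-1)) + S(-17, R)) = 1/(2*(-1) + (14 + (7/6)*(-17))) = 1/(-2 + (14 - 119/6)) = 1/(-2 - 35/6) = 1/(-47/6) = -6/47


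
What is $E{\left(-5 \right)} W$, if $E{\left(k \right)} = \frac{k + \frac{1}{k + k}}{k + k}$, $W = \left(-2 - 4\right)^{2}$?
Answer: $\frac{459}{25} \approx 18.36$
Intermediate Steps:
$W = 36$ ($W = \left(-6\right)^{2} = 36$)
$E{\left(k \right)} = \frac{k + \frac{1}{2 k}}{2 k}$
$E{\left(-5 \right)} W = \left(\frac{1}{2} + \frac{1}{4 \cdot 25}\right) 36 = \left(\frac{1}{2} + \frac{1}{4} \cdot \frac{1}{25}\right) 36 = \left(\frac{1}{2} + \frac{1}{100}\right) 36 = \frac{51}{100} \cdot 36 = \frac{459}{25}$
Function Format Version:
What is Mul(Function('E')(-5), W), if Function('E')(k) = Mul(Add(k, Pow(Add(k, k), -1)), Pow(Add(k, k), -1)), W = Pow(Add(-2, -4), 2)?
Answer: Rational(459, 25) ≈ 18.360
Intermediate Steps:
W = 36 (W = Pow(-6, 2) = 36)
Function('E')(k) = Mul(Rational(1, 2), Pow(k, -1), Add(k, Mul(Rational(1, 2), Pow(k, -1)))) (Function('E')(k) = Mul(Add(k, Pow(Mul(2, k), -1)), Pow(Mul(2, k), -1)) = Mul(Add(k, Mul(Rational(1, 2), Pow(k, -1))), Mul(Rational(1, 2), Pow(k, -1))) = Mul(Rational(1, 2), Pow(k, -1), Add(k, Mul(Rational(1, 2), Pow(k, -1)))))
Mul(Function('E')(-5), W) = Mul(Add(Rational(1, 2), Mul(Rational(1, 4), Pow(-5, -2))), 36) = Mul(Add(Rational(1, 2), Mul(Rational(1, 4), Rational(1, 25))), 36) = Mul(Add(Rational(1, 2), Rational(1, 100)), 36) = Mul(Rational(51, 100), 36) = Rational(459, 25)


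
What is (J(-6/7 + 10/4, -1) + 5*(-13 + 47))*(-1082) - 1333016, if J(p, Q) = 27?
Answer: -1546170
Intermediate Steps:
(J(-6/7 + 10/4, -1) + 5*(-13 + 47))*(-1082) - 1333016 = (27 + 5*(-13 + 47))*(-1082) - 1333016 = (27 + 5*34)*(-1082) - 1333016 = (27 + 170)*(-1082) - 1333016 = 197*(-1082) - 1333016 = -213154 - 1333016 = -1546170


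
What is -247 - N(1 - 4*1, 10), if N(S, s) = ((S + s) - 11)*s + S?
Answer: -204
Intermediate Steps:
N(S, s) = S + s*(-11 + S + s) (N(S, s) = (-11 + S + s)*s + S = s*(-11 + S + s) + S = S + s*(-11 + S + s))
-247 - N(1 - 4*1, 10) = -247 - ((1 - 4*1) + 10² - 11*10 + (1 - 4*1)*10) = -247 - ((1 - 4) + 100 - 110 + (1 - 4)*10) = -247 - (-3 + 100 - 110 - 3*10) = -247 - (-3 + 100 - 110 - 30) = -247 - 1*(-43) = -247 + 43 = -204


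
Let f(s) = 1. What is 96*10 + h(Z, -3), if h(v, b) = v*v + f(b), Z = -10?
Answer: 1061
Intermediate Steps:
h(v, b) = 1 + v² (h(v, b) = v*v + 1 = v² + 1 = 1 + v²)
96*10 + h(Z, -3) = 96*10 + (1 + (-10)²) = 960 + (1 + 100) = 960 + 101 = 1061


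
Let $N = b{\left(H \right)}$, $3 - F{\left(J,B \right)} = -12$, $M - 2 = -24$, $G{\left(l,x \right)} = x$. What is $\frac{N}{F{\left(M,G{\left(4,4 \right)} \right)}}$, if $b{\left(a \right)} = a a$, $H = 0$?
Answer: $0$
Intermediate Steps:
$b{\left(a \right)} = a^{2}$
$M = -22$ ($M = 2 - 24 = -22$)
$F{\left(J,B \right)} = 15$ ($F{\left(J,B \right)} = 3 - -12 = 3 + 12 = 15$)
$N = 0$ ($N = 0^{2} = 0$)
$\frac{N}{F{\left(M,G{\left(4,4 \right)} \right)}} = \frac{0}{15} = 0 \cdot \frac{1}{15} = 0$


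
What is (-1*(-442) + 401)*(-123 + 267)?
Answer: 121392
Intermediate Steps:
(-1*(-442) + 401)*(-123 + 267) = (442 + 401)*144 = 843*144 = 121392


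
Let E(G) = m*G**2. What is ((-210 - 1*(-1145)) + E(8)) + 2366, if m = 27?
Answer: 5029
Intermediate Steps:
E(G) = 27*G**2
((-210 - 1*(-1145)) + E(8)) + 2366 = ((-210 - 1*(-1145)) + 27*8**2) + 2366 = ((-210 + 1145) + 27*64) + 2366 = (935 + 1728) + 2366 = 2663 + 2366 = 5029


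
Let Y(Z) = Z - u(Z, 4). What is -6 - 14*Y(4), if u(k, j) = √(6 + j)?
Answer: -62 + 14*√10 ≈ -17.728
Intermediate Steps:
Y(Z) = Z - √10 (Y(Z) = Z - √(6 + 4) = Z - √10)
-6 - 14*Y(4) = -6 - 14*(4 - √10) = -6 + (-56 + 14*√10) = -62 + 14*√10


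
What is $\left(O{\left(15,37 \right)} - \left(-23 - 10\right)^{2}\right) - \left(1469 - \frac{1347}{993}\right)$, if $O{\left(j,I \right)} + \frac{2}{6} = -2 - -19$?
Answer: $- \frac{2522197}{993} \approx -2540.0$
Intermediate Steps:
$O{\left(j,I \right)} = \frac{50}{3}$ ($O{\left(j,I \right)} = - \frac{1}{3} - -17 = - \frac{1}{3} + \left(-2 + 19\right) = - \frac{1}{3} + 17 = \frac{50}{3}$)
$\left(O{\left(15,37 \right)} - \left(-23 - 10\right)^{2}\right) - \left(1469 - \frac{1347}{993}\right) = \left(\frac{50}{3} - \left(-23 - 10\right)^{2}\right) - \left(1469 - \frac{1347}{993}\right) = \left(\frac{50}{3} - \left(-33\right)^{2}\right) - \left(1469 - \frac{449}{331}\right) = \left(\frac{50}{3} - 1089\right) - \frac{485790}{331} = \left(\frac{50}{3} - 1089\right) + \left(-1469 + \frac{449}{331}\right) = - \frac{3217}{3} - \frac{485790}{331} = - \frac{2522197}{993}$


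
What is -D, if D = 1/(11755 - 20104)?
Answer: 1/8349 ≈ 0.00011977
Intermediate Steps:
D = -1/8349 (D = 1/(-8349) = -1/8349 ≈ -0.00011977)
-D = -1*(-1/8349) = 1/8349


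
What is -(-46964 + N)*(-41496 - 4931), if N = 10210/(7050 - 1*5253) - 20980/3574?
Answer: -7001805998947112/3211239 ≈ -2.1804e+9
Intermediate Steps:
N = -605260/3211239 (N = 10210/(7050 - 5253) - 20980*1/3574 = 10210/1797 - 10490/1787 = -605260/3211239 ≈ -0.18848)
-(-46964 + N)*(-41496 - 4931) = -(-46964 - 605260/3211239)*(-41496 - 4931) = -(-150813233656)*(-46427)/3211239 = -1*7001805998947112/3211239 = -7001805998947112/3211239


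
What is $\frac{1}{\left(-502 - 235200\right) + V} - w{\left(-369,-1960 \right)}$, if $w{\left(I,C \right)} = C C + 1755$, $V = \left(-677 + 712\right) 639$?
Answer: $- \frac{819929825636}{213337} \approx -3.8434 \cdot 10^{6}$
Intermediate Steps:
$V = 22365$ ($V = 35 \cdot 639 = 22365$)
$w{\left(I,C \right)} = 1755 + C^{2}$ ($w{\left(I,C \right)} = C^{2} + 1755 = 1755 + C^{2}$)
$\frac{1}{\left(-502 - 235200\right) + V} - w{\left(-369,-1960 \right)} = \frac{1}{\left(-502 - 235200\right) + 22365} - \left(1755 + \left(-1960\right)^{2}\right) = \frac{1}{\left(-502 - 235200\right) + 22365} - \left(1755 + 3841600\right) = \frac{1}{-235702 + 22365} - 3843355 = \frac{1}{-213337} - 3843355 = - \frac{1}{213337} - 3843355 = - \frac{819929825636}{213337}$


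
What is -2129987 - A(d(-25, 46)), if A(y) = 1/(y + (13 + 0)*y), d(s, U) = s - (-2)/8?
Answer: -1476080989/693 ≈ -2.1300e+6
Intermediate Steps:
d(s, U) = ¼ + s (d(s, U) = s - (-2)/8 = s - 1*(-¼) = s + ¼ = ¼ + s)
A(y) = 1/(14*y) (A(y) = 1/(y + 13*y) = 1/(14*y))
-2129987 - A(d(-25, 46)) = -2129987 - 1/(14*(¼ - 25)) = -2129987 - 1/(14*(-99/4)) = -2129987 - (-4)/(14*99) = -2129987 - 1*(-2/693) = -2129987 + 2/693 = -1476080989/693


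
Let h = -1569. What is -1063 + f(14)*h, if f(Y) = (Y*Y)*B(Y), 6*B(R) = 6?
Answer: -308587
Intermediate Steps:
B(R) = 1 (B(R) = (⅙)*6 = 1)
f(Y) = Y² (f(Y) = (Y*Y)*1 = Y²*1 = Y²)
-1063 + f(14)*h = -1063 + 14²*(-1569) = -1063 + 196*(-1569) = -1063 - 307524 = -308587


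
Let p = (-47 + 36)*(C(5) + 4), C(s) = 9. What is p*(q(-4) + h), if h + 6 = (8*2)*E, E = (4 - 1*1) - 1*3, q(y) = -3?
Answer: 1287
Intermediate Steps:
E = 0 (E = (4 - 1) - 3 = 3 - 3 = 0)
h = -6 (h = -6 + (8*2)*0 = -6 + 16*0 = -6 + 0 = -6)
p = -143 (p = (-47 + 36)*(9 + 4) = -11*13 = -143)
p*(q(-4) + h) = -143*(-3 - 6) = -143*(-9) = 1287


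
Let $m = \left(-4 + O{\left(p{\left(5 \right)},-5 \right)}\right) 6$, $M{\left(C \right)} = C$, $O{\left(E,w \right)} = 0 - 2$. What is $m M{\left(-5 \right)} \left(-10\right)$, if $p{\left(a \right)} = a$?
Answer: $-1800$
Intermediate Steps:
$O{\left(E,w \right)} = -2$ ($O{\left(E,w \right)} = 0 - 2 = -2$)
$m = -36$ ($m = \left(-4 - 2\right) 6 = \left(-6\right) 6 = -36$)
$m M{\left(-5 \right)} \left(-10\right) = \left(-36\right) \left(-5\right) \left(-10\right) = 180 \left(-10\right) = -1800$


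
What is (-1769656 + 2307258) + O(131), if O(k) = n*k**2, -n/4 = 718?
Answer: -48748790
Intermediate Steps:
n = -2872 (n = -4*718 = -2872)
O(k) = -2872*k**2
(-1769656 + 2307258) + O(131) = (-1769656 + 2307258) - 2872*131**2 = 537602 - 2872*17161 = 537602 - 49286392 = -48748790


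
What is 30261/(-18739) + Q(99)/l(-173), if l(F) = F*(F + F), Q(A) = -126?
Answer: -129551718/80119933 ≈ -1.6170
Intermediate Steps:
l(F) = 2*F² (l(F) = F*(2*F) = 2*F²)
30261/(-18739) + Q(99)/l(-173) = 30261/(-18739) - 126/(2*(-173)²) = 30261*(-1/18739) - 126/(2*29929) = -4323/2677 - 126/59858 = -4323/2677 - 126*1/59858 = -4323/2677 - 63/29929 = -129551718/80119933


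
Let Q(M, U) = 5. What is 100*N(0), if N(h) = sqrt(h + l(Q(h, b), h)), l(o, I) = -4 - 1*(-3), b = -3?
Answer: 100*I ≈ 100.0*I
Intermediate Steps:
l(o, I) = -1 (l(o, I) = -4 + 3 = -1)
N(h) = sqrt(-1 + h) (N(h) = sqrt(h - 1) = sqrt(-1 + h))
100*N(0) = 100*sqrt(-1 + 0) = 100*sqrt(-1) = 100*I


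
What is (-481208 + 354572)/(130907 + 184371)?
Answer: -63318/157639 ≈ -0.40166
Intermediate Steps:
(-481208 + 354572)/(130907 + 184371) = -126636/315278 = -126636*1/315278 = -63318/157639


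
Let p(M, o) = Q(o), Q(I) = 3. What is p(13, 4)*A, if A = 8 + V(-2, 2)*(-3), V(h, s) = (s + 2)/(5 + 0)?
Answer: 84/5 ≈ 16.800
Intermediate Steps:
p(M, o) = 3
V(h, s) = ⅖ + s/5 (V(h, s) = (2 + s)/5 = (2 + s)*(⅕) = ⅖ + s/5)
A = 28/5 (A = 8 + (⅖ + (⅕)*2)*(-3) = 8 + (⅖ + ⅖)*(-3) = 8 + (⅘)*(-3) = 8 - 12/5 = 28/5 ≈ 5.6000)
p(13, 4)*A = 3*(28/5) = 84/5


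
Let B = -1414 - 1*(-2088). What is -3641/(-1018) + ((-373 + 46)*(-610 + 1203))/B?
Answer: -48736841/171533 ≈ -284.13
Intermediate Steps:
B = 674 (B = -1414 + 2088 = 674)
-3641/(-1018) + ((-373 + 46)*(-610 + 1203))/B = -3641/(-1018) + ((-373 + 46)*(-610 + 1203))/674 = -3641*(-1/1018) - 327*593*(1/674) = 3641/1018 - 193911*1/674 = 3641/1018 - 193911/674 = -48736841/171533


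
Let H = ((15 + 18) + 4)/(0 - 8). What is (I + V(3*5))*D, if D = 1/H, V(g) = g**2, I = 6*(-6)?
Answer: -1512/37 ≈ -40.865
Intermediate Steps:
I = -36
H = -37/8 (H = (33 + 4)/(-8) = 37*(-1/8) = -37/8 ≈ -4.6250)
D = -8/37 (D = 1/(-37/8) = -8/37 ≈ -0.21622)
(I + V(3*5))*D = (-36 + (3*5)**2)*(-8/37) = (-36 + 15**2)*(-8/37) = (-36 + 225)*(-8/37) = 189*(-8/37) = -1512/37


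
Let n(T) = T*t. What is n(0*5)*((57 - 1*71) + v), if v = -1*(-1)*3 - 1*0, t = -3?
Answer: 0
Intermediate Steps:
v = 3 (v = 1*3 + 0 = 3 + 0 = 3)
n(T) = -3*T (n(T) = T*(-3) = -3*T)
n(0*5)*((57 - 1*71) + v) = (-0*5)*((57 - 1*71) + 3) = (-3*0)*((57 - 71) + 3) = 0*(-14 + 3) = 0*(-11) = 0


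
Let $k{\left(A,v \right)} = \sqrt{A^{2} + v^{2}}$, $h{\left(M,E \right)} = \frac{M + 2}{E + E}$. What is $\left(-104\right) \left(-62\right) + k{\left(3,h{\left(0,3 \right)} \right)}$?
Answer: $6448 + \frac{\sqrt{82}}{3} \approx 6451.0$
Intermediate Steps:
$h{\left(M,E \right)} = \frac{2 + M}{2 E}$
$\left(-104\right) \left(-62\right) + k{\left(3,h{\left(0,3 \right)} \right)} = \left(-104\right) \left(-62\right) + \sqrt{3^{2} + \left(\frac{2 + 0}{2 \cdot 3}\right)^{2}} = 6448 + \sqrt{9 + \left(\frac{1}{2} \cdot \frac{1}{3} \cdot 2\right)^{2}} = 6448 + \sqrt{9 + \left(\frac{1}{3}\right)^{2}} = 6448 + \sqrt{9 + \frac{1}{9}} = 6448 + \sqrt{\frac{82}{9}} = 6448 + \frac{\sqrt{82}}{3}$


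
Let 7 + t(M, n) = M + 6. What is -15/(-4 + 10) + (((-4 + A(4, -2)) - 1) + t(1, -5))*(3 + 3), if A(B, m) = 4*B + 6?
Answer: 199/2 ≈ 99.500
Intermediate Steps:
A(B, m) = 6 + 4*B
t(M, n) = -1 + M (t(M, n) = -7 + (M + 6) = -7 + (6 + M) = -1 + M)
-15/(-4 + 10) + (((-4 + A(4, -2)) - 1) + t(1, -5))*(3 + 3) = -15/(-4 + 10) + (((-4 + (6 + 4*4)) - 1) + (-1 + 1))*(3 + 3) = -15/6 + (((-4 + (6 + 16)) - 1) + 0)*6 = (⅙)*(-15) + (((-4 + 22) - 1) + 0)*6 = -5/2 + ((18 - 1) + 0)*6 = -5/2 + (17 + 0)*6 = -5/2 + 17*6 = -5/2 + 102 = 199/2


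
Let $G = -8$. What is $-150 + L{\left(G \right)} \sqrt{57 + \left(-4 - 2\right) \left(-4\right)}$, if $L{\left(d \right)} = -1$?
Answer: $-159$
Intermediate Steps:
$-150 + L{\left(G \right)} \sqrt{57 + \left(-4 - 2\right) \left(-4\right)} = -150 - \sqrt{57 + \left(-4 - 2\right) \left(-4\right)} = -150 - \sqrt{57 - -24} = -150 - \sqrt{57 + 24} = -150 - \sqrt{81} = -150 - 9 = -159$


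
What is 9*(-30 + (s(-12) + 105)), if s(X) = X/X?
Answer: 684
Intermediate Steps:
s(X) = 1
9*(-30 + (s(-12) + 105)) = 9*(-30 + (1 + 105)) = 9*(-30 + 106) = 9*76 = 684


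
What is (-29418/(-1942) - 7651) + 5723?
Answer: -1857379/971 ≈ -1912.9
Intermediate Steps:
(-29418/(-1942) - 7651) + 5723 = (-29418*(-1/1942) - 7651) + 5723 = (14709/971 - 7651) + 5723 = -7414412/971 + 5723 = -1857379/971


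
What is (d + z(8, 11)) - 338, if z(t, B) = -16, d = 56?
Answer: -298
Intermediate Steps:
(d + z(8, 11)) - 338 = (56 - 16) - 338 = 40 - 338 = -298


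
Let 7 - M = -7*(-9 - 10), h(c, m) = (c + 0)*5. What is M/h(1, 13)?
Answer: -126/5 ≈ -25.200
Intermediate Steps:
h(c, m) = 5*c (h(c, m) = c*5 = 5*c)
M = -126 (M = 7 - (-7)*(-9 - 10) = 7 - (-7)*(-19) = 7 - 1*133 = 7 - 133 = -126)
M/h(1, 13) = -126/(5*1) = -126/5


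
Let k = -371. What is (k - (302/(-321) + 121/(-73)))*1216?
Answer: -10497431296/23433 ≈ -4.4798e+5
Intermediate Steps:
(k - (302/(-321) + 121/(-73)))*1216 = (-371 - (302/(-321) + 121/(-73)))*1216 = (-371 - (302*(-1/321) + 121*(-1/73)))*1216 = (-371 - (-302/321 - 121/73))*1216 = (-371 - 1*(-60887/23433))*1216 = (-371 + 60887/23433)*1216 = -8632756/23433*1216 = -10497431296/23433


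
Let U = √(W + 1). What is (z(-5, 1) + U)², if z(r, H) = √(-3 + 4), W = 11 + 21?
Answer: (1 + √33)² ≈ 45.489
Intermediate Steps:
W = 32
z(r, H) = 1 (z(r, H) = √1 = 1)
U = √33 (U = √(32 + 1) = √33 ≈ 5.7446)
(z(-5, 1) + U)² = (1 + √33)²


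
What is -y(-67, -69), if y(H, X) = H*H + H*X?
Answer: -9112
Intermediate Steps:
y(H, X) = H² + H*X
-y(-67, -69) = -(-67)*(-67 - 69) = -(-67)*(-136) = -1*9112 = -9112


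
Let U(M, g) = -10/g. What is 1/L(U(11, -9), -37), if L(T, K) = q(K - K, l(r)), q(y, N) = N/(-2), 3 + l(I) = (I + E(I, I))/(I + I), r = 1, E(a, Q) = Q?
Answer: 1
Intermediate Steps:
l(I) = -2 (l(I) = -3 + (I + I)/(I + I) = -3 + (2*I)/((2*I)) = -3 + (2*I)*(1/(2*I)) = -3 + 1 = -2)
q(y, N) = -N/2 (q(y, N) = N*(-½) = -N/2)
L(T, K) = 1 (L(T, K) = -½*(-2) = 1)
1/L(U(11, -9), -37) = 1/1 = 1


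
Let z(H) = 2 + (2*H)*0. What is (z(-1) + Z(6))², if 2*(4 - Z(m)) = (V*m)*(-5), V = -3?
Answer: 1521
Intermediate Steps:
z(H) = 2 (z(H) = 2 + 0 = 2)
Z(m) = 4 - 15*m/2 (Z(m) = 4 - (-3*m)*(-5)/2 = 4 - 15*m/2)
(z(-1) + Z(6))² = (2 + (4 - 15/2*6))² = (2 + (4 - 45))² = (2 - 41)² = (-39)² = 1521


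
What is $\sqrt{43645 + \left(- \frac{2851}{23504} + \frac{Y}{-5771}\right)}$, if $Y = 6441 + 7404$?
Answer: $\frac{\sqrt{50185140090020422721}}{33910396} \approx 208.91$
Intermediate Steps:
$Y = 13845$
$\sqrt{43645 + \left(- \frac{2851}{23504} + \frac{Y}{-5771}\right)} = \sqrt{43645 + \left(- \frac{2851}{23504} + \frac{13845}{-5771}\right)} = \sqrt{43645 + \left(\left(-2851\right) \frac{1}{23504} + 13845 \left(- \frac{1}{5771}\right)\right)} = \sqrt{43645 - \frac{341866001}{135641584}} = \sqrt{\frac{5919735067679}{135641584}} = \frac{\sqrt{50185140090020422721}}{33910396}$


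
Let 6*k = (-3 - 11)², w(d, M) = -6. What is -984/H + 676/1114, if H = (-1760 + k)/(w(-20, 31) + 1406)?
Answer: 1151860558/1443187 ≈ 798.14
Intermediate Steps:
k = 98/3 (k = (-3 - 11)²/6 = (⅙)*(-14)² = (⅙)*196 = 98/3 ≈ 32.667)
H = -2591/2100 (H = (-1760 + 98/3)/(-6 + 1406) = -5182/3/1400 = -5182/3*1/1400 = -2591/2100 ≈ -1.2338)
-984/H + 676/1114 = -984/(-2591/2100) + 676/1114 = -984*(-2100/2591) + 676*(1/1114) = 2066400/2591 + 338/557 = 1151860558/1443187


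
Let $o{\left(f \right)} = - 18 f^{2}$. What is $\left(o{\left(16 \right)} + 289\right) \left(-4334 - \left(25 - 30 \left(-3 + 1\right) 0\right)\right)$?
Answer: $18826521$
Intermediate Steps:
$\left(o{\left(16 \right)} + 289\right) \left(-4334 - \left(25 - 30 \left(-3 + 1\right) 0\right)\right) = \left(- 18 \cdot 16^{2} + 289\right) \left(-4334 - \left(25 - 30 \left(-3 + 1\right) 0\right)\right) = \left(\left(-18\right) 256 + 289\right) \left(-4334 - \left(25 - 30 \left(\left(-2\right) 0\right)\right)\right) = \left(-4608 + 289\right) \left(-4334 + \left(-25 + 30 \cdot 0\right)\right) = - 4319 \left(-4334 + \left(-25 + 0\right)\right) = - 4319 \left(-4334 - 25\right) = \left(-4319\right) \left(-4359\right) = 18826521$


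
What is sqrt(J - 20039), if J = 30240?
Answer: 101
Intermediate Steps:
sqrt(J - 20039) = sqrt(30240 - 20039) = sqrt(10201) = 101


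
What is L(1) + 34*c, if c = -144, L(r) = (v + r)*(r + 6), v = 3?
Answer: -4868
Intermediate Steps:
L(r) = (3 + r)*(6 + r) (L(r) = (3 + r)*(r + 6) = (3 + r)*(6 + r))
L(1) + 34*c = (18 + 1² + 9*1) + 34*(-144) = (18 + 1 + 9) - 4896 = 28 - 4896 = -4868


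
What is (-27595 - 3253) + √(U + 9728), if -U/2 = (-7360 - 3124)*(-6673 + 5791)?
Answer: -30848 + 4*I*√1155253 ≈ -30848.0 + 4299.3*I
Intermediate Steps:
U = -18493776 (U = -2*(-7360 - 3124)*(-6673 + 5791) = -(-20968)*(-882) = -2*9246888 = -18493776)
(-27595 - 3253) + √(U + 9728) = (-27595 - 3253) + √(-18493776 + 9728) = -30848 + √(-18484048) = -30848 + 4*I*√1155253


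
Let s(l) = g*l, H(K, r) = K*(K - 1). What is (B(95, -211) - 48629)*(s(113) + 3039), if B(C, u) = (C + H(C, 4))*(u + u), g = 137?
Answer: -71434955080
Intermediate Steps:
H(K, r) = K*(-1 + K)
s(l) = 137*l
B(C, u) = 2*u*(C + C*(-1 + C)) (B(C, u) = (C + C*(-1 + C))*(u + u) = (C + C*(-1 + C))*(2*u) = 2*u*(C + C*(-1 + C)))
(B(95, -211) - 48629)*(s(113) + 3039) = (2*(-211)*95² - 48629)*(137*113 + 3039) = (2*(-211)*9025 - 48629)*(15481 + 3039) = (-3808550 - 48629)*18520 = -3857179*18520 = -71434955080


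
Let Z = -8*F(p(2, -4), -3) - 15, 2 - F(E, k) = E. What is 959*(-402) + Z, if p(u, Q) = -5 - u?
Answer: -385605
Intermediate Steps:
F(E, k) = 2 - E
Z = -87 (Z = -8*(2 - (-5 - 1*2)) - 15 = -8*(2 - (-5 - 2)) - 15 = -8*(2 - 1*(-7)) - 15 = -8*(2 + 7) - 15 = -8*9 - 15 = -72 - 15 = -87)
959*(-402) + Z = 959*(-402) - 87 = -385518 - 87 = -385605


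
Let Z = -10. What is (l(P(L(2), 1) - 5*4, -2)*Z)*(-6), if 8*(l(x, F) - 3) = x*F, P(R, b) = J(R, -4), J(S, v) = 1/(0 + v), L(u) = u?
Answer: 1935/4 ≈ 483.75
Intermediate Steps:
J(S, v) = 1/v
P(R, b) = -¼ (P(R, b) = 1/(-4) = -¼)
l(x, F) = 3 + F*x/8 (l(x, F) = 3 + (x*F)/8 = 3 + (F*x)/8 = 3 + F*x/8)
(l(P(L(2), 1) - 5*4, -2)*Z)*(-6) = ((3 + (⅛)*(-2)*(-¼ - 5*4))*(-10))*(-6) = ((3 + (⅛)*(-2)*(-¼ - 20))*(-10))*(-6) = ((3 + (⅛)*(-2)*(-81/4))*(-10))*(-6) = ((3 + 81/16)*(-10))*(-6) = ((129/16)*(-10))*(-6) = -645/8*(-6) = 1935/4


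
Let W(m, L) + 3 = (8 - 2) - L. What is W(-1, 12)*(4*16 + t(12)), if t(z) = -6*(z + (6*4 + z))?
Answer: 2016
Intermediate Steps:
W(m, L) = 3 - L (W(m, L) = -3 + ((8 - 2) - L) = -3 + (6 - L) = 3 - L)
t(z) = -144 - 12*z (t(z) = -6*(z + (24 + z)) = -6*(24 + 2*z) = -144 - 12*z)
W(-1, 12)*(4*16 + t(12)) = (3 - 1*12)*(4*16 + (-144 - 12*12)) = (3 - 12)*(64 + (-144 - 144)) = -9*(64 - 288) = -9*(-224) = 2016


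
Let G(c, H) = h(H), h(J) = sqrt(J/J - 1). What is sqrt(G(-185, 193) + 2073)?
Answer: sqrt(2073) ≈ 45.530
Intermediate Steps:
h(J) = 0 (h(J) = sqrt(1 - 1) = sqrt(0) = 0)
G(c, H) = 0
sqrt(G(-185, 193) + 2073) = sqrt(0 + 2073) = sqrt(2073)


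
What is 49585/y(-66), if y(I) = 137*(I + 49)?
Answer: -49585/2329 ≈ -21.290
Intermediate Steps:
y(I) = 6713 + 137*I (y(I) = 137*(49 + I) = 6713 + 137*I)
49585/y(-66) = 49585/(6713 + 137*(-66)) = 49585/(6713 - 9042) = 49585/(-2329) = 49585*(-1/2329) = -49585/2329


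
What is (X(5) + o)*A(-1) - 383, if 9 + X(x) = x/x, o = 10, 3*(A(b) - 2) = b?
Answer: -1139/3 ≈ -379.67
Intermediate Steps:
A(b) = 2 + b/3
X(x) = -8 (X(x) = -9 + x/x = -9 + 1 = -8)
(X(5) + o)*A(-1) - 383 = (-8 + 10)*(2 + (⅓)*(-1)) - 383 = 2*(2 - ⅓) - 383 = 2*(5/3) - 383 = 10/3 - 383 = -1139/3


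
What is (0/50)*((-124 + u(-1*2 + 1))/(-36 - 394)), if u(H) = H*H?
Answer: 0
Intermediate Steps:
u(H) = H**2
(0/50)*((-124 + u(-1*2 + 1))/(-36 - 394)) = (0/50)*((-124 + (-1*2 + 1)**2)/(-36 - 394)) = (0*(1/50))*((-124 + (-2 + 1)**2)/(-430)) = 0*((-124 + (-1)**2)*(-1/430)) = 0*((-124 + 1)*(-1/430)) = 0*(-123*(-1/430)) = 0*(123/430) = 0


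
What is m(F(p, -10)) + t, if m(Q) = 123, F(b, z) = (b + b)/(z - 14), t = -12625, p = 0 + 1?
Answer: -12502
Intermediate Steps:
p = 1
F(b, z) = 2*b/(-14 + z) (F(b, z) = (2*b)/(-14 + z) = 2*b/(-14 + z))
m(F(p, -10)) + t = 123 - 12625 = -12502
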